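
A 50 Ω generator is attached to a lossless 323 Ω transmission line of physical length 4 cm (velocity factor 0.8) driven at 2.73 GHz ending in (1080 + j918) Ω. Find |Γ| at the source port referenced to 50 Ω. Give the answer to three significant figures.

|Γ| ≈ 0.939

λ = v/f = 0.8·c / 2.73 GHz = 0.0879 m
βl = 2π·l/λ = 2π × 0.455 = 164°
tan(βl) = -0.291
Z_in = Z_0·(Z_L + jZ_0·tanβl)/(Z_0 + jZ_L·tanβl) = 274 + j597 Ω
Γ_s = (Z_in − Z_s)/(Z_in + Z_s) = (224 + j597)/(324 + j597), |Γ_s| = 0.939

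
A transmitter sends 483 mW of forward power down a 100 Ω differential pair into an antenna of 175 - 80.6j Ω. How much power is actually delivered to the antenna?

|Γ| = |(75 − j80.6)/(275 − j80.6)| = 0.384
|Γ|² = 0.148
P_refl = |Γ|²·P_inc = 71.3 mW, P_del = (1 − |Γ|²)·P_inc = 412 mW

P_delivered ≈ 412 mW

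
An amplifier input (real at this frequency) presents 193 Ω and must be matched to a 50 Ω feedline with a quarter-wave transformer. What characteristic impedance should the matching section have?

Z_qwt ≈ 98.2 Ω

Z_qwt = √(Z_0·R_L) = √(50 × 193) = √9650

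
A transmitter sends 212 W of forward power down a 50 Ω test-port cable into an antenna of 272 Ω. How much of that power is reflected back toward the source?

Γ = (272 − 50)/(272 + 50) = 0.689
|Γ|² = 0.475
P_refl = |Γ|²·P_inc = 101 W, P_del = (1 − |Γ|²)·P_inc = 111 W

P_reflected ≈ 101 W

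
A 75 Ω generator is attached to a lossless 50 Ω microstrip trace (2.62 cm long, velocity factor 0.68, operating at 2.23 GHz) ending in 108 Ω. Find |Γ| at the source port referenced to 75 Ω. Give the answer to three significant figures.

λ = v/f = 0.68·c / 2.23 GHz = 0.0915 m
βl = 2π·l/λ = 2π × 0.286 = 103°
tan(βl) = -4.3
Z_in = Z_0·(Z_L + jZ_0·tanβl)/(Z_0 + jZ_L·tanβl) = 24.1 + j9.04 Ω
Γ_s = (Z_in − Z_s)/(Z_in + Z_s) = (-50.9 + j9.04)/(99.1 + j9.04), |Γ_s| = 0.519

|Γ| ≈ 0.519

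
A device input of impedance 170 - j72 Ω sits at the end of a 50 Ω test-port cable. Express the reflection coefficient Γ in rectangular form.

Γ ≈ 0.589 − j0.134

Γ = (Z_L − Z_0)/(Z_L + Z_0) = (120 − j72)/(220 − j72)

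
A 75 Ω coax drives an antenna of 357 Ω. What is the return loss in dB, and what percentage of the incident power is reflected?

Γ = (357 − 75)/(357 + 75) = 0.653
RL = −20·log₁₀(0.653) = 3.7 dB
P_refl/P_inc = |Γ|² = 0.426

RL ≈ 3.7 dB; 42.6% of incident power reflected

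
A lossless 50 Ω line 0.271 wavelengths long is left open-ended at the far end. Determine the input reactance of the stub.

X_in ≈ 6.64 Ω (inductive)

βl = 2π × 0.271 = 97.6°
tan(βl) = -7.53
For an open-ended stub, Z_in = −jZ_0·cot(βl) = −jZ_0/tan(βl)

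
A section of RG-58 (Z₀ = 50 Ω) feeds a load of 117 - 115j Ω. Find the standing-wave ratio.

Γ = (Z_L − Z_0)/(Z_L + Z_0) = (67 − j115)/(167 − j115)
|Γ| = 133/203 = 0.656
VSWR = (1 + |Γ|)/(1 − |Γ|) = 1.66/0.344

VSWR ≈ 4.82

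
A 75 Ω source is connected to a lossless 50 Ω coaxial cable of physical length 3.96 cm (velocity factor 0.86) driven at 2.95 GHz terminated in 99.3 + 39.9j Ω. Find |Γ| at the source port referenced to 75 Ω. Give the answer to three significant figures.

|Γ| ≈ 0.363

λ = v/f = 0.86·c / 2.95 GHz = 0.0875 m
βl = 2π·l/λ = 2π × 0.453 = 163°
tan(βl) = -0.306
Z_in = Z_0·(Z_L + jZ_0·tanβl)/(Z_0 + jZ_L·tanβl) = 56.7 + j47.4 Ω
Γ_s = (Z_in − Z_s)/(Z_in + Z_s) = (-18.3 + j47.4)/(132 + j47.4), |Γ_s| = 0.363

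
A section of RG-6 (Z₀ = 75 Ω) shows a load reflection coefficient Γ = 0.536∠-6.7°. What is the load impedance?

Z_L ≈ 240 − j42.1 Ω

Z_L = Z_0·(1 + Γ)/(1 − Γ) = 75·(1.53 − j0.0625)/(0.468 + j0.0625)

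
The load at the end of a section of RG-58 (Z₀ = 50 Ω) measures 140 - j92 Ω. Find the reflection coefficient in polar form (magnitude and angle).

Γ = (Z_L − Z_0)/(Z_L + Z_0) = (90 − j92)/(190 − j92)
|Γ| = 129/211 = 0.61

Γ ≈ 0.61 ∠ -19.8°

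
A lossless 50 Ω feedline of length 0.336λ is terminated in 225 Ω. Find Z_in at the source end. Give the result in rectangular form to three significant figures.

Z_in ≈ 14.8 + j28 Ω

βl = 2π × 0.336 = 121°
tan(βl) = tan(121°) = -1.67
Z_in = Z_0·(Z_L + jZ_0·tanβl)/(Z_0 + jZ_L·tanβl)
     = 50·(225 − j83.3)/(50 − j375)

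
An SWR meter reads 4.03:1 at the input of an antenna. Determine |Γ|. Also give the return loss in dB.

|Γ| ≈ 0.602; return loss ≈ 4.4 dB

|Γ| = (S − 1)/(S + 1) = (4.03 − 1)/(4.03 + 1) = 3.03/5.03
RL = −20·log₁₀|Γ| = −20·log₁₀(0.602)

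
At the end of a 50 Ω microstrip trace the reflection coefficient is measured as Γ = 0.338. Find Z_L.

Z_L ≈ 101 Ω

Z_L = Z_0·(1 + Γ)/(1 − Γ) = 50·(1.34)/(0.662)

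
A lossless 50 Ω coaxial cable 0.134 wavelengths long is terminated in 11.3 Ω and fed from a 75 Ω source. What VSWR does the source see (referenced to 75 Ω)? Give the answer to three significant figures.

VSWR ≈ 4.62

βl = 2π × 0.134 = 48.2°
tan(βl) = 1.12
Z_in = Z_0·(Z_L + jZ_0·tanβl)/(Z_0 + jZ_L·tanβl) = 23.9 + j49.9 Ω
Γ_s = (Z_in − Z_s)/(Z_in + Z_s) = (-51.1 + j49.9)/(98.9 + j49.9), |Γ_s| = 0.644
VSWR = (1 + |Γ_s|)/(1 − |Γ_s|)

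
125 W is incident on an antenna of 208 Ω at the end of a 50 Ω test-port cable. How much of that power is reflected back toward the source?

P_reflected ≈ 46.9 W

Γ = (208 − 50)/(208 + 50) = 0.612
|Γ|² = 0.375
P_refl = |Γ|²·P_inc = 46.9 W, P_del = (1 − |Γ|²)·P_inc = 78.1 W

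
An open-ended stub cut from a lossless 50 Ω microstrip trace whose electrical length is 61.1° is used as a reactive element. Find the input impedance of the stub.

tan(βl) = 1.81
For an open-ended stub, Z_in = −jZ_0·cot(βl) = −jZ_0/tan(βl)

Z_in ≈ −j27.6 Ω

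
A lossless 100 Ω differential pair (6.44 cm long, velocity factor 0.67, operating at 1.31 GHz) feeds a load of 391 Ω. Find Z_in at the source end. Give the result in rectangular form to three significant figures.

λ = v/f = 0.67·c / 1.31 GHz = 0.153 m
βl = 2π·l/λ = 2π × 0.42 = 151°
tan(βl) = tan(151°) = -0.552
Z_in = Z_0·(Z_L + jZ_0·tanβl)/(Z_0 + jZ_L·tanβl)
     = 100·(391 − j55.2)/(100 − j216)

Z_in ≈ 90.1 + j139 Ω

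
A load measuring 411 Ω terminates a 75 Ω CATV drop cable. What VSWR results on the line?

VSWR ≈ 5.48

Γ = (411 − 75)/(411 + 75) = 0.691
VSWR = (1 + 0.691)/(1 − 0.691)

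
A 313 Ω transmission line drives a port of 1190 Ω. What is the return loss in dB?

Γ = (1190 − 313)/(1190 + 313) = 0.583
RL = −20·log₁₀|Γ| = −20·log₁₀(0.583)

RL ≈ 4.68 dB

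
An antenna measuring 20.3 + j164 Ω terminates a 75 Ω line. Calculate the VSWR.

Γ = (Z_L − Z_0)/(Z_L + Z_0) = (-54.7 + j164)/(95.3 + j164)
|Γ| = 173/190 = 0.911
VSWR = (1 + |Γ|)/(1 − |Γ|) = 1.91/0.0886

VSWR ≈ 21.6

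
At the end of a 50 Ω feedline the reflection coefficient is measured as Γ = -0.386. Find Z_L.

Z_L ≈ 22.2 Ω

Z_L = Z_0·(1 + Γ)/(1 − Γ) = 50·(0.614)/(1.39)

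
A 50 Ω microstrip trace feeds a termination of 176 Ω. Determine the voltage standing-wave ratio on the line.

For a purely resistive load, VSWR = R_L/Z_0 or Z_0/R_L (whichever > 1) = 176/50

VSWR ≈ 3.52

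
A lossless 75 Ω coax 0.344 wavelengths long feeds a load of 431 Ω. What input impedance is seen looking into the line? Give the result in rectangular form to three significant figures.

βl = 2π × 0.344 = 124°
tan(βl) = tan(124°) = -1.49
Z_in = Z_0·(Z_L + jZ_0·tanβl)/(Z_0 + jZ_L·tanβl)
     = 75·(431 − j112)/(75 − j643)

Z_in ≈ 18.7 + j48.1 Ω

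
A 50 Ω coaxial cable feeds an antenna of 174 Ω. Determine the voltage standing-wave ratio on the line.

For a purely resistive load, VSWR = R_L/Z_0 or Z_0/R_L (whichever > 1) = 174/50

VSWR ≈ 3.48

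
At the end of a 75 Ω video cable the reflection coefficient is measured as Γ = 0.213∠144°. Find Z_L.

Z_L = Z_0·(1 + Γ)/(1 − Γ) = 75·(0.828 + j0.125)/(1.17 − j0.125)

Z_L ≈ 51.5 + j13.5 Ω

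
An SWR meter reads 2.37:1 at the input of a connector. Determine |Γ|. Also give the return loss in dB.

|Γ| = (S − 1)/(S + 1) = (2.37 − 1)/(2.37 + 1) = 1.37/3.37
RL = −20·log₁₀|Γ| = −20·log₁₀(0.407)

|Γ| ≈ 0.407; return loss ≈ 7.82 dB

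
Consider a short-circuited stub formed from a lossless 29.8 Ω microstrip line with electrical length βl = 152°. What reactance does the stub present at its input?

tan(βl) = -0.532
For a short-circuited stub, Z_in = jZ_0·tan(βl)

X_in ≈ -15.8 Ω (capacitive)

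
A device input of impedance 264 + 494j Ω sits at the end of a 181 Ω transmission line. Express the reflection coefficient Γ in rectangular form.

Γ ≈ 0.636 + j0.405

Γ = (Z_L − Z_0)/(Z_L + Z_0) = (83 + j494)/(445 + j494)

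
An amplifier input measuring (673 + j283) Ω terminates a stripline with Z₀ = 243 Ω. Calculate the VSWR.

VSWR ≈ 3.32

Γ = (Z_L − Z_0)/(Z_L + Z_0) = (430 + j283)/(916 + j283)
|Γ| = 515/959 = 0.537
VSWR = (1 + |Γ|)/(1 − |Γ|) = 1.54/0.463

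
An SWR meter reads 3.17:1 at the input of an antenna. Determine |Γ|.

|Γ| = (S − 1)/(S + 1) = (3.17 − 1)/(3.17 + 1) = 2.17/4.17

|Γ| ≈ 0.52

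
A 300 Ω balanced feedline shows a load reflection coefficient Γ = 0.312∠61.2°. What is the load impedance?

Z_L = Z_0·(1 + Γ)/(1 − Γ) = 300·(1.15 + j0.273)/(0.85 − j0.273)

Z_L ≈ 340 + j206 Ω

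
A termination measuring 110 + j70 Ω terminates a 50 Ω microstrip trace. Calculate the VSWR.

Γ = (Z_L − Z_0)/(Z_L + Z_0) = (60 + j70)/(160 + j70)
|Γ| = 92.2/175 = 0.528
VSWR = (1 + |Γ|)/(1 − |Γ|) = 1.53/0.472

VSWR ≈ 3.24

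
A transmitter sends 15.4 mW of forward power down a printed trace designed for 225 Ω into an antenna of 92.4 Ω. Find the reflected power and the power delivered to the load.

Γ = (92.4 − 225)/(92.4 + 225) = -0.418
|Γ|² = 0.175
P_refl = |Γ|²·P_inc = 2.69 mW, P_del = (1 − |Γ|²)·P_inc = 12.7 mW

P_reflected ≈ 2.69 mW; P_delivered ≈ 12.7 mW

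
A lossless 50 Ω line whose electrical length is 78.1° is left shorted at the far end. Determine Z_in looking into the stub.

Z_in ≈ +j237 Ω

tan(βl) = 4.75
For a shorted stub, Z_in = jZ_0·tan(βl)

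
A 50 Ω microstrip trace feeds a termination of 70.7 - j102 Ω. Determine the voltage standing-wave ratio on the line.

VSWR ≈ 4.86

Γ = (Z_L − Z_0)/(Z_L + Z_0) = (20.7 − j102)/(120.7 − j102)
|Γ| = 104/158 = 0.659
VSWR = (1 + |Γ|)/(1 − |Γ|) = 1.66/0.341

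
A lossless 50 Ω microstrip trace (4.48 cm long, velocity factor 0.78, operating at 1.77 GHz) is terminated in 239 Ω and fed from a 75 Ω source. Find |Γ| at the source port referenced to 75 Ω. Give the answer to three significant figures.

λ = v/f = 0.78·c / 1.77 GHz = 0.132 m
βl = 2π·l/λ = 2π × 0.339 = 122°
tan(βl) = -1.6
Z_in = Z_0·(Z_L + jZ_0·tanβl)/(Z_0 + jZ_L·tanβl) = 14.3 + j29.4 Ω
Γ_s = (Z_in − Z_s)/(Z_in + Z_s) = (-60.7 + j29.4)/(89.3 + j29.4), |Γ_s| = 0.717

|Γ| ≈ 0.717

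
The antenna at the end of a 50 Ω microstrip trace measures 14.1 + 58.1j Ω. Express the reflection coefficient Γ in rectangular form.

Γ ≈ 0.144 + j0.776

Γ = (Z_L − Z_0)/(Z_L + Z_0) = (-35.9 + j58.1)/(64.1 + j58.1)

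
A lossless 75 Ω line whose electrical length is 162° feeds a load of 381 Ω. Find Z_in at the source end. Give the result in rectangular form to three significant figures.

Z_in ≈ 113 + j162 Ω

tan(βl) = tan(162°) = -0.325
Z_in = Z_0·(Z_L + jZ_0·tanβl)/(Z_0 + jZ_L·tanβl)
     = 75·(381 − j24.4)/(75 − j124)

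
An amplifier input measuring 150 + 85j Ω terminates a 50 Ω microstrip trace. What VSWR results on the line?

Γ = (Z_L − Z_0)/(Z_L + Z_0) = (100 + j85)/(200 + j85)
|Γ| = 131/217 = 0.604
VSWR = (1 + |Γ|)/(1 − |Γ|) = 1.6/0.396

VSWR ≈ 4.05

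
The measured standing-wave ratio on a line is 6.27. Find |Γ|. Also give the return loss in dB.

|Γ| = (S − 1)/(S + 1) = (6.27 − 1)/(6.27 + 1) = 5.27/7.27
RL = −20·log₁₀|Γ| = −20·log₁₀(0.725)

|Γ| ≈ 0.725; return loss ≈ 2.79 dB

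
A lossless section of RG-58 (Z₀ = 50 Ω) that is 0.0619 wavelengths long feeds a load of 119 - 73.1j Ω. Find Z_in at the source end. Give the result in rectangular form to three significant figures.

Z_in ≈ 39.6 − j57.1 Ω

βl = 2π × 0.0619 = 22.3°
tan(βl) = tan(22.3°) = 0.41
Z_in = Z_0·(Z_L + jZ_0·tanβl)/(Z_0 + jZ_L·tanβl)
     = 50·(119 − j52.6)/(80 + j48.8)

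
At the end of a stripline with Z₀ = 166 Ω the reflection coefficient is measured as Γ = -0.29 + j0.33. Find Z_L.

Z_L = Z_0·(1 + Γ)/(1 − Γ) = 166·(0.71 + j0.33)/(1.29 − j0.33)

Z_L ≈ 75.6 + j61.8 Ω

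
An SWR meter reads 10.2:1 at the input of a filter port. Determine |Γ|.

|Γ| ≈ 0.821

|Γ| = (S − 1)/(S + 1) = (10.2 − 1)/(10.2 + 1) = 9.2/11.2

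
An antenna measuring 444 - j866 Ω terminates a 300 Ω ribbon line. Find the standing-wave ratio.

Γ = (Z_L − Z_0)/(Z_L + Z_0) = (144 − j866)/(744 − j866)
|Γ| = 878/1140 = 0.769
VSWR = (1 + |Γ|)/(1 − |Γ|) = 1.77/0.231

VSWR ≈ 7.66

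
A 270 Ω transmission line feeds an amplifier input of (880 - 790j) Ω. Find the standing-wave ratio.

VSWR ≈ 6.03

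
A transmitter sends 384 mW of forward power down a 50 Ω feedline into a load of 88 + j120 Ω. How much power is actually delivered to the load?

|Γ| = |(38 + j120)/(138 + j120)| = 0.688
|Γ|² = 0.474
P_refl = |Γ|²·P_inc = 182 mW, P_del = (1 − |Γ|²)·P_inc = 202 mW

P_delivered ≈ 202 mW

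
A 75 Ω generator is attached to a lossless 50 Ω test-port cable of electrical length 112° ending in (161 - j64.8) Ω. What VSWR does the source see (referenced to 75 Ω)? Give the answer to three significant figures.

VSWR ≈ 4.98

tan(βl) = -2.48
Z_in = Z_0·(Z_L + jZ_0·tanβl)/(Z_0 + jZ_L·tanβl) = 16.8 + j24.8 Ω
Γ_s = (Z_in − Z_s)/(Z_in + Z_s) = (-58.2 + j24.8)/(91.8 + j24.8), |Γ_s| = 0.666
VSWR = (1 + |Γ_s|)/(1 − |Γ_s|)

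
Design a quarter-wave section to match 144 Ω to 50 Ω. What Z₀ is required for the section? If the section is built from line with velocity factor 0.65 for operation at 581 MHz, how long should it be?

Z_qwt ≈ 84.9 Ω; length ≈ 8.39 cm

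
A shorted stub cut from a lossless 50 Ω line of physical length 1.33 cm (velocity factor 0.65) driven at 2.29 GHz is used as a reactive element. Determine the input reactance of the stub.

X_in ≈ 74.8 Ω (inductive)

λ = v/f = 0.65·c / 2.29 GHz = 0.0852 m
βl = 2π·l/λ = 2π × 0.156 = 56.2°
tan(βl) = 1.5
For a shorted stub, Z_in = jZ_0·tan(βl)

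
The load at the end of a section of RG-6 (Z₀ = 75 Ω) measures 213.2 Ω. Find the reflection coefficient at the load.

Γ = (Z_L − Z_0)/(Z_L + Z_0) = (213.2 − 75)/(213.2 + 75) = 138.2/288.2

Γ = 0.48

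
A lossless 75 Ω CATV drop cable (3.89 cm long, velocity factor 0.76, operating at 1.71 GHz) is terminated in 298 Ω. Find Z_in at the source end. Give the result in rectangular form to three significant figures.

λ = v/f = 0.76·c / 1.71 GHz = 0.133 m
βl = 2π·l/λ = 2π × 0.292 = 105°
tan(βl) = tan(105°) = -3.72
Z_in = Z_0·(Z_L + jZ_0·tanβl)/(Z_0 + jZ_L·tanβl)
     = 75·(298 − j279)/(75 − j1110)

Z_in ≈ 20.1 + j18.8 Ω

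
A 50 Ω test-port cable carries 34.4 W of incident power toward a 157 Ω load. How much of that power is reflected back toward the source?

P_reflected ≈ 9.19 W

Γ = (157 − 50)/(157 + 50) = 0.517
|Γ|² = 0.267
P_refl = |Γ|²·P_inc = 9.19 W, P_del = (1 − |Γ|²)·P_inc = 25.2 W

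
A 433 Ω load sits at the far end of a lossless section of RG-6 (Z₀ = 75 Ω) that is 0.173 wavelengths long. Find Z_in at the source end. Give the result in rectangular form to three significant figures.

Z_in ≈ 16.4 − j37.9 Ω

βl = 2π × 0.173 = 62.3°
tan(βl) = tan(62.3°) = 1.9
Z_in = Z_0·(Z_L + jZ_0·tanβl)/(Z_0 + jZ_L·tanβl)
     = 75·(433 + j143)/(75 + j824)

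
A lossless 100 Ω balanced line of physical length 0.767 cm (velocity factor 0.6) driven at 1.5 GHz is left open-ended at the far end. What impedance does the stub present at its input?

λ = v/f = 0.6·c / 1.5 GHz = 0.12 m
βl = 2π·l/λ = 2π × 0.0639 = 23°
tan(βl) = 0.425
For an open-ended stub, Z_in = −jZ_0·cot(βl) = −jZ_0/tan(βl)

Z_in ≈ −j235 Ω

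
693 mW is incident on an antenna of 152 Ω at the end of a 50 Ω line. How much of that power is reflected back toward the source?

P_reflected ≈ 177 mW

Γ = (152 − 50)/(152 + 50) = 0.505
|Γ|² = 0.255
P_refl = |Γ|²·P_inc = 177 mW, P_del = (1 − |Γ|²)·P_inc = 516 mW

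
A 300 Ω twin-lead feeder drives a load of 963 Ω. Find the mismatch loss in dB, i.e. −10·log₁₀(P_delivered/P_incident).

Γ = (963 − 300)/(963 + 300) = 0.525
|Γ|² = 0.276, so P_del/P_inc = 1 − |Γ|² = 0.724
ML = −10·log₁₀(1 − |Γ|²)

mismatch loss ≈ 1.4 dB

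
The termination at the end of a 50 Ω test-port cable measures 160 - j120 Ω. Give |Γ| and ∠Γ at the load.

Γ = (Z_L − Z_0)/(Z_L + Z_0) = (110 − j120)/(210 − j120)
|Γ| = 163/242 = 0.673

Γ ≈ 0.673 ∠ -17.7°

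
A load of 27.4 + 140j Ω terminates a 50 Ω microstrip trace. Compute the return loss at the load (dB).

Γ = (-22.6 + j140)/(77.4 + j140), |Γ| = 0.886
RL = −20·log₁₀|Γ| = −20·log₁₀(0.886)

RL ≈ 1.05 dB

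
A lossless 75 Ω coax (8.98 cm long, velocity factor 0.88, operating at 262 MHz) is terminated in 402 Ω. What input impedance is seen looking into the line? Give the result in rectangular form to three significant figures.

λ = v/f = 0.88·c / 262 MHz = 1.01 m
βl = 2π·l/λ = 2π × 0.0891 = 32.1°
tan(βl) = tan(32.1°) = 0.627
Z_in = Z_0·(Z_L + jZ_0·tanβl)/(Z_0 + jZ_L·tanβl)
     = 75·(402 + j47)/(75 + j252)

Z_in ≈ 45.6 − j106 Ω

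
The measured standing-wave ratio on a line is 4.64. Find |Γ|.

|Γ| ≈ 0.645

|Γ| = (S − 1)/(S + 1) = (4.64 − 1)/(4.64 + 1) = 3.64/5.64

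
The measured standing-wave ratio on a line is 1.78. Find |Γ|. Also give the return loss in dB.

|Γ| ≈ 0.281; return loss ≈ 11 dB

|Γ| = (S − 1)/(S + 1) = (1.78 − 1)/(1.78 + 1) = 0.78/2.78
RL = −20·log₁₀|Γ| = −20·log₁₀(0.281)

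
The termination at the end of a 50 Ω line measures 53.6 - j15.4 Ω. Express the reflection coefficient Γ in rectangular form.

Γ = (Z_L − Z_0)/(Z_L + Z_0) = (3.6 − j15.4)/(103.6 − j15.4)

Γ ≈ 0.0556 − j0.14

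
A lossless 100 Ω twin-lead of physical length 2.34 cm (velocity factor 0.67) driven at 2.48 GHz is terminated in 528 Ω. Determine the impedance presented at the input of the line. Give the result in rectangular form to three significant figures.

λ = v/f = 0.67·c / 2.48 GHz = 0.081 m
βl = 2π·l/λ = 2π × 0.289 = 104°
tan(βl) = tan(104°) = -4.03
Z_in = Z_0·(Z_L + jZ_0·tanβl)/(Z_0 + jZ_L·tanβl)
     = 100·(528 − j403)/(100 − j2130)

Z_in ≈ 20.1 + j23.9 Ω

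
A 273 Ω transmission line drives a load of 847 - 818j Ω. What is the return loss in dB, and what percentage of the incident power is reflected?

Γ = (574 − j818)/(1120 − j818), |Γ| = 0.721
RL = −20·log₁₀(0.721) = 2.85 dB
P_refl/P_inc = |Γ|² = 0.519

RL ≈ 2.85 dB; 51.9% of incident power reflected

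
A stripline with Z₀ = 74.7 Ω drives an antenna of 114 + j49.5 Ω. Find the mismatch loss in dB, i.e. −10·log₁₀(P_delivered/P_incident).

mismatch loss ≈ 0.482 dB

Γ = (39.3 + j49.5)/(188.7 + j49.5), |Γ| = 0.324
|Γ|² = 0.105, so P_del/P_inc = 1 − |Γ|² = 0.895
ML = −10·log₁₀(1 − |Γ|²)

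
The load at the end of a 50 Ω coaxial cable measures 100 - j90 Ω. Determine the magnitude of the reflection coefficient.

|Γ| ≈ 0.589

Γ = (Z_L − Z_0)/(Z_L + Z_0) = (50 − j90)/(150 − j90)
|Γ| = 103/175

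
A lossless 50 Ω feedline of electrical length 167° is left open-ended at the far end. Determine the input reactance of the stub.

tan(βl) = -0.231
For an open-ended stub, Z_in = −jZ_0·cot(βl) = −jZ_0/tan(βl)

X_in ≈ 217 Ω (inductive)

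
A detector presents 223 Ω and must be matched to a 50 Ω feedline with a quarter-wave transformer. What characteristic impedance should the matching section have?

Z_qwt ≈ 106 Ω

Z_qwt = √(Z_0·R_L) = √(50 × 223) = √11150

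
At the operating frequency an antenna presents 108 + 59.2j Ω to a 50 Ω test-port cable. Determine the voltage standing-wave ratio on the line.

VSWR ≈ 2.93

Γ = (Z_L − Z_0)/(Z_L + Z_0) = (58 + j59.2)/(158 + j59.2)
|Γ| = 82.9/169 = 0.491
VSWR = (1 + |Γ|)/(1 − |Γ|) = 1.49/0.509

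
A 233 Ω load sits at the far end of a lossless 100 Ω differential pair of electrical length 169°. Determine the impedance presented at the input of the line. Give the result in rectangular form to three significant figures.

Z_in ≈ 201 + j71.4 Ω

tan(βl) = tan(169°) = -0.194
Z_in = Z_0·(Z_L + jZ_0·tanβl)/(Z_0 + jZ_L·tanβl)
     = 100·(233 − j19.4)/(100 − j45.3)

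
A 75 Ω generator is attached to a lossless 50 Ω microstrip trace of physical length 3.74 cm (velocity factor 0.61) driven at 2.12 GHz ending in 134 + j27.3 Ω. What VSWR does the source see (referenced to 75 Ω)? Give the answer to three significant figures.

λ = v/f = 0.61·c / 2.12 GHz = 0.0863 m
βl = 2π·l/λ = 2π × 0.433 = 156°
tan(βl) = -0.446
Z_in = Z_0·(Z_L + jZ_0·tanβl)/(Z_0 + jZ_L·tanβl) = 54 + j55.9 Ω
Γ_s = (Z_in − Z_s)/(Z_in + Z_s) = (-21 + j55.9)/(129 + j55.9), |Γ_s| = 0.425
VSWR = (1 + |Γ_s|)/(1 − |Γ_s|)

VSWR ≈ 2.48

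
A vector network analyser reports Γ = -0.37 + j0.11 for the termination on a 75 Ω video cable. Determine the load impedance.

Z_L ≈ 33.8 + j8.73 Ω

Z_L = Z_0·(1 + Γ)/(1 − Γ) = 75·(0.63 + j0.11)/(1.37 − j0.11)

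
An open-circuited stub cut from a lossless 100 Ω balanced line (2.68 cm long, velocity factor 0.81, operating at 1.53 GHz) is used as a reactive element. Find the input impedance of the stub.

Z_in ≈ −j56 Ω

λ = v/f = 0.81·c / 1.53 GHz = 0.159 m
βl = 2π·l/λ = 2π × 0.169 = 60.7°
tan(βl) = 1.79
For an open-circuited stub, Z_in = −jZ_0·cot(βl) = −jZ_0/tan(βl)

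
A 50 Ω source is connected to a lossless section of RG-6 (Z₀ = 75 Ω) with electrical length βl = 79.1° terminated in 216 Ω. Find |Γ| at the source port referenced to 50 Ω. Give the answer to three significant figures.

|Γ| ≈ 0.338

tan(βl) = 5.19
Z_in = Z_0·(Z_L + jZ_0·tanβl)/(Z_0 + jZ_L·tanβl) = 26.9 − j12.6 Ω
Γ_s = (Z_in − Z_s)/(Z_in + Z_s) = (-23.1 − j12.6)/(76.9 − j12.6), |Γ_s| = 0.338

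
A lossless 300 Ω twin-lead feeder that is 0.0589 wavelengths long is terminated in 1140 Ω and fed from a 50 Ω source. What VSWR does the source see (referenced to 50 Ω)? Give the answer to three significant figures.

VSWR ≈ 20.1

βl = 2π × 0.0589 = 21.2°
tan(βl) = 0.388
Z_in = Z_0·(Z_L + jZ_0·tanβl)/(Z_0 + jZ_L·tanβl) = 413 − j493 Ω
Γ_s = (Z_in − Z_s)/(Z_in + Z_s) = (363 − j493)/(463 − j493), |Γ_s| = 0.905
VSWR = (1 + |Γ_s|)/(1 − |Γ_s|)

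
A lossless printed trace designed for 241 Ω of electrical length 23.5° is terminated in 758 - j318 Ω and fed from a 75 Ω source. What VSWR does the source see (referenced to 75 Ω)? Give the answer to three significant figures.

VSWR ≈ 9.43

tan(βl) = 0.435
Z_in = Z_0·(Z_L + jZ_0·tanβl)/(Z_0 + jZ_L·tanβl) = 207 − j316 Ω
Γ_s = (Z_in − Z_s)/(Z_in + Z_s) = (132 − j316)/(282 − j316), |Γ_s| = 0.808
VSWR = (1 + |Γ_s|)/(1 − |Γ_s|)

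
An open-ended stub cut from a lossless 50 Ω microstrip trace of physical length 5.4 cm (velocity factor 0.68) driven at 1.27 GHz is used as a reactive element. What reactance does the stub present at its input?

X_in ≈ 30.1 Ω (inductive)

λ = v/f = 0.68·c / 1.27 GHz = 0.161 m
βl = 2π·l/λ = 2π × 0.336 = 121°
tan(βl) = -1.66
For an open-ended stub, Z_in = −jZ_0·cot(βl) = −jZ_0/tan(βl)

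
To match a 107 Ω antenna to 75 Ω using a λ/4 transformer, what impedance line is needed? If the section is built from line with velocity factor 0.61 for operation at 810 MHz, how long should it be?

Z_qwt = √(Z_0·R_L) = √(75 × 107) = √8025
λ = 0.61·c/f = 0.226 m, so l = λ/4 = 0.0565 m

Z_qwt ≈ 89.6 Ω; length ≈ 5.65 cm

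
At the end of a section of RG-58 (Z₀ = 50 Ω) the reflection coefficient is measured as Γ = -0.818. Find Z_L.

Z_L = Z_0·(1 + Γ)/(1 − Γ) = 50·(0.182)/(1.82)

Z_L ≈ 5.01 Ω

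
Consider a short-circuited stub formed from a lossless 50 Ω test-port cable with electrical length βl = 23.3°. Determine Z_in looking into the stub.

Z_in ≈ +j21.5 Ω

tan(βl) = 0.431
For a short-circuited stub, Z_in = jZ_0·tan(βl)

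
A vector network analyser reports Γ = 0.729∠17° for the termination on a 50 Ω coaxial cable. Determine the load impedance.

Z_L = Z_0·(1 + Γ)/(1 − Γ) = 50·(1.7 + j0.213)/(0.303 − j0.213)

Z_L ≈ 171 + j155 Ω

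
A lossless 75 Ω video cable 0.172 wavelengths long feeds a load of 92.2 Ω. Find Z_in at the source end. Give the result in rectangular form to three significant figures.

Z_in ≈ 66 − j11.4 Ω

βl = 2π × 0.172 = 61.9°
tan(βl) = tan(61.9°) = 1.87
Z_in = Z_0·(Z_L + jZ_0·tanβl)/(Z_0 + jZ_L·tanβl)
     = 75·(92.2 + j141)/(75 + j173)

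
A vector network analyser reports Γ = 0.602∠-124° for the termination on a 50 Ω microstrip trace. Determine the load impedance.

Z_L = Z_0·(1 + Γ)/(1 − Γ) = 50·(0.663 − j0.499)/(1.34 + j0.499)

Z_L ≈ 15.7 − j24.5 Ω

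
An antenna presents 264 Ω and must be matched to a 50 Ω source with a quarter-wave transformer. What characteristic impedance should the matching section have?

Z_qwt ≈ 115 Ω

Z_qwt = √(Z_0·R_L) = √(50 × 264) = √13200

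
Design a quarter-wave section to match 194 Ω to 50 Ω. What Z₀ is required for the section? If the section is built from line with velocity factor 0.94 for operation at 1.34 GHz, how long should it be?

Z_qwt = √(Z_0·R_L) = √(50 × 194) = √9700
λ = 0.94·c/f = 0.21 m, so l = λ/4 = 0.0526 m

Z_qwt ≈ 98.5 Ω; length ≈ 5.26 cm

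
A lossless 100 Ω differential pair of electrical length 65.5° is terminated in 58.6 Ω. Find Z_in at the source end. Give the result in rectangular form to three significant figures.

tan(βl) = tan(65.5°) = 2.19
Z_in = Z_0·(Z_L + jZ_0·tanβl)/(Z_0 + jZ_L·tanβl)
     = 100·(58.6 + j219)/(100 + j129)

Z_in ≈ 128 + j54.3 Ω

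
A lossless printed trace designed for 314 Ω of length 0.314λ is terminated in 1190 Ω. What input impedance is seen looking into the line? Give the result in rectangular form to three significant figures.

Z_in ≈ 96.6 + j123 Ω

βl = 2π × 0.314 = 113°
tan(βl) = tan(113°) = -2.35
Z_in = Z_0·(Z_L + jZ_0·tanβl)/(Z_0 + jZ_L·tanβl)
     = 314·(1190 − j738)/(314 − j2800)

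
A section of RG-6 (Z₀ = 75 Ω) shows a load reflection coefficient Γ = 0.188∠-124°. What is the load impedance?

Z_L = Z_0·(1 + Γ)/(1 − Γ) = 75·(0.895 − j0.156)/(1.11 + j0.156)

Z_L ≈ 58.1 − j18.8 Ω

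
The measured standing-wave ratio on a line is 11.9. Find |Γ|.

|Γ| = (S − 1)/(S + 1) = (11.9 − 1)/(11.9 + 1) = 10.9/12.9

|Γ| ≈ 0.845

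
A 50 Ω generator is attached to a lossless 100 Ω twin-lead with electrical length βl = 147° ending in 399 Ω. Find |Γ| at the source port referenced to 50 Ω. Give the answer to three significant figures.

|Γ| ≈ 0.725

tan(βl) = -0.649
Z_in = Z_0·(Z_L + jZ_0·tanβl)/(Z_0 + jZ_L·tanβl) = 73.5 + j126 Ω
Γ_s = (Z_in − Z_s)/(Z_in + Z_s) = (23.5 + j126)/(124 + j126), |Γ_s| = 0.725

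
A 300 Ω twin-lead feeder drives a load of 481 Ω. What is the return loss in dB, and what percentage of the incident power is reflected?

RL ≈ 12.7 dB; 5.37% of incident power reflected

Γ = (481 − 300)/(481 + 300) = 0.232
RL = −20·log₁₀(0.232) = 12.7 dB
P_refl/P_inc = |Γ|² = 0.0537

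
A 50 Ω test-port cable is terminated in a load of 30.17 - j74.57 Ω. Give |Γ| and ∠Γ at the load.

Γ = (Z_L − Z_0)/(Z_L + Z_0) = (-19.83 − j74.57)/(80.17 − j74.57)
|Γ| = 77.2/109 = 0.705

Γ ≈ 0.705 ∠ -62°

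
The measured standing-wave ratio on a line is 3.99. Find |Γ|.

|Γ| = (S − 1)/(S + 1) = (3.99 − 1)/(3.99 + 1) = 2.99/4.99

|Γ| ≈ 0.599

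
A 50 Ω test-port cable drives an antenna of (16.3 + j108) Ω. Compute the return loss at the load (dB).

RL ≈ 0.985 dB

Γ = (-33.7 + j108)/(66.3 + j108), |Γ| = 0.893
RL = −20·log₁₀|Γ| = −20·log₁₀(0.893)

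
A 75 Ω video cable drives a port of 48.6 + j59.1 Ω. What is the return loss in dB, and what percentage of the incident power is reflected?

RL ≈ 6.51 dB; 22.3% of incident power reflected

Γ = (-26.4 + j59.1)/(123.6 + j59.1), |Γ| = 0.472
RL = −20·log₁₀(0.472) = 6.51 dB
P_refl/P_inc = |Γ|² = 0.223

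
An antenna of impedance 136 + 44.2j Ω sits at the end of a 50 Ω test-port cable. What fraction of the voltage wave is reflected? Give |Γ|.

Γ = (Z_L − Z_0)/(Z_L + Z_0) = (86 + j44.2)/(186 + j44.2)
|Γ| = 96.7/191

|Γ| ≈ 0.506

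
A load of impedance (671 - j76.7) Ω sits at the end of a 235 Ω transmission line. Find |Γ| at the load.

|Γ| ≈ 0.487

Γ = (Z_L − Z_0)/(Z_L + Z_0) = (436 − j76.7)/(906 − j76.7)
|Γ| = 443/909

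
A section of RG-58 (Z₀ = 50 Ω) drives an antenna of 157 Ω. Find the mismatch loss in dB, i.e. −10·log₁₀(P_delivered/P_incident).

Γ = (157 − 50)/(157 + 50) = 0.517
|Γ|² = 0.267, so P_del/P_inc = 1 − |Γ|² = 0.733
ML = −10·log₁₀(1 − |Γ|²)

mismatch loss ≈ 1.35 dB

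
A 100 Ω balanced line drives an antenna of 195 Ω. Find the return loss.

Γ = (195 − 100)/(195 + 100) = 0.322
RL = −20·log₁₀|Γ| = −20·log₁₀(0.322)

RL ≈ 9.84 dB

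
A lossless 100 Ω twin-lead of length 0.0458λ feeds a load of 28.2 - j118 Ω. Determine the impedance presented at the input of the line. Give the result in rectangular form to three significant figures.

Z_in ≈ 16.8 − j66.6 Ω

βl = 2π × 0.0458 = 16.5°
tan(βl) = tan(16.5°) = 0.296
Z_in = Z_0·(Z_L + jZ_0·tanβl)/(Z_0 + jZ_L·tanβl)
     = 100·(28.2 − j88.4)/(135 + j8.35)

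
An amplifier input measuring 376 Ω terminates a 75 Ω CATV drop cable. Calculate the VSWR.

For a purely resistive load, VSWR = R_L/Z_0 or Z_0/R_L (whichever > 1) = 376/75

VSWR ≈ 5.01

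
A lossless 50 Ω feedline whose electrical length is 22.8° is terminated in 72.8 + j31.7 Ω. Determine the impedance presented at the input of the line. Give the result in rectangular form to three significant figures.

Z_in ≈ 93.9 − j6.45 Ω

tan(βl) = tan(22.8°) = 0.42
Z_in = Z_0·(Z_L + jZ_0·tanβl)/(Z_0 + jZ_L·tanβl)
     = 50·(72.8 + j52.7)/(36.7 + j30.6)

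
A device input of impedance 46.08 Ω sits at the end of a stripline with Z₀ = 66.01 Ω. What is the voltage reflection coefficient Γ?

Γ = -0.178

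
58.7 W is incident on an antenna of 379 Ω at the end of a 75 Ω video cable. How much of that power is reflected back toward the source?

Γ = (379 − 75)/(379 + 75) = 0.67
|Γ|² = 0.448
P_refl = |Γ|²·P_inc = 26.3 W, P_del = (1 − |Γ|²)·P_inc = 32.4 W

P_reflected ≈ 26.3 W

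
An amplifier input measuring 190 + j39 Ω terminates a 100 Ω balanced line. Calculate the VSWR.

VSWR ≈ 2.01

Γ = (Z_L − Z_0)/(Z_L + Z_0) = (90 + j39)/(290 + j39)
|Γ| = 98.1/293 = 0.335
VSWR = (1 + |Γ|)/(1 − |Γ|) = 1.34/0.665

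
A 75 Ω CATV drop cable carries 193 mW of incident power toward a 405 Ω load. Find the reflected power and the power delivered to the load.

P_reflected ≈ 91.2 mW; P_delivered ≈ 102 mW

Γ = (405 − 75)/(405 + 75) = 0.688
|Γ|² = 0.473
P_refl = |Γ|²·P_inc = 91.2 mW, P_del = (1 − |Γ|²)·P_inc = 102 mW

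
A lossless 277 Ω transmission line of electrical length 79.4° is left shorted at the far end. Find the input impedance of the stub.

tan(βl) = 5.34
For a shorted stub, Z_in = jZ_0·tan(βl)

Z_in ≈ +j1480 Ω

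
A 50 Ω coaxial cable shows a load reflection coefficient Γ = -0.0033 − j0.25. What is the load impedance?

Z_L = Z_0·(1 + Γ)/(1 − Γ) = 50·(0.997 − j0.25)/(1 + j0.25)

Z_L ≈ 43.8 − j23.4 Ω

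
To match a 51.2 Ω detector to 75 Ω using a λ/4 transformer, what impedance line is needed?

Z_qwt ≈ 62 Ω

Z_qwt = √(Z_0·R_L) = √(75 × 51.2) = √3840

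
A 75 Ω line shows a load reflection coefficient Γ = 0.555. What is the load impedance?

Z_L = Z_0·(1 + Γ)/(1 − Γ) = 75·(1.56)/(0.445)

Z_L ≈ 262 Ω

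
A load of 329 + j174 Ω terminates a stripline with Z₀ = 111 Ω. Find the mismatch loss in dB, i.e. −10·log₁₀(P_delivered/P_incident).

mismatch loss ≈ 1.85 dB

Γ = (218 + j174)/(440 + j174), |Γ| = 0.59
|Γ|² = 0.348, so P_del/P_inc = 1 − |Γ|² = 0.652
ML = −10·log₁₀(1 − |Γ|²)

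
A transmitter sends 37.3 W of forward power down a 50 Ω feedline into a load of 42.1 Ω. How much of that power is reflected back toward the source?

Γ = (42.1 − 50)/(42.1 + 50) = -0.0858
|Γ|² = 0.00736
P_refl = |Γ|²·P_inc = 0.274 W, P_del = (1 − |Γ|²)·P_inc = 37 W

P_reflected ≈ 0.274 W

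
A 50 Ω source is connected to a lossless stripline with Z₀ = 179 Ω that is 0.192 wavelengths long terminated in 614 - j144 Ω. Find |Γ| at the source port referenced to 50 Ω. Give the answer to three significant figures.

βl = 2π × 0.192 = 69.1°
tan(βl) = 2.62
Z_in = Z_0·(Z_L + jZ_0·tanβl)/(Z_0 + jZ_L·tanβl) = 53.4 − j49.8 Ω
Γ_s = (Z_in − Z_s)/(Z_in + Z_s) = (3.4 − j49.8)/(103 − j49.8), |Γ_s| = 0.435

|Γ| ≈ 0.435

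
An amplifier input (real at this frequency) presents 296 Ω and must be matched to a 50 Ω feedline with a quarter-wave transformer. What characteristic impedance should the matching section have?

Z_qwt = √(Z_0·R_L) = √(50 × 296) = √14800

Z_qwt ≈ 122 Ω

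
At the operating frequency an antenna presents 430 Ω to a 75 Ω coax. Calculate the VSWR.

VSWR ≈ 5.73

Γ = (430 − 75)/(430 + 75) = 0.703
VSWR = (1 + 0.703)/(1 − 0.703)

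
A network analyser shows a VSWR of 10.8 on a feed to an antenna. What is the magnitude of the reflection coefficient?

|Γ| = (S − 1)/(S + 1) = (10.8 − 1)/(10.8 + 1) = 9.8/11.8

|Γ| ≈ 0.831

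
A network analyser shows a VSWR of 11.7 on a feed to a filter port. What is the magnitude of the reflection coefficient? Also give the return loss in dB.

|Γ| ≈ 0.843; return loss ≈ 1.49 dB

|Γ| = (S − 1)/(S + 1) = (11.7 − 1)/(11.7 + 1) = 10.7/12.7
RL = −20·log₁₀|Γ| = −20·log₁₀(0.843)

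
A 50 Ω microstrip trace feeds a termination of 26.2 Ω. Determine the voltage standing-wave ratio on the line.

Γ = (26.2 − 50)/(26.2 + 50) = -0.312
VSWR = (1 + 0.312)/(1 − 0.312)

VSWR ≈ 1.91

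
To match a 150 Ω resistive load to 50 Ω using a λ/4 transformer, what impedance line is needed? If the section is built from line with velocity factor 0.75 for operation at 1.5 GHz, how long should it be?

Z_qwt = √(Z_0·R_L) = √(50 × 150) = √7500
λ = 0.75·c/f = 0.15 m, so l = λ/4 = 0.0375 m

Z_qwt ≈ 86.6 Ω; length ≈ 3.75 cm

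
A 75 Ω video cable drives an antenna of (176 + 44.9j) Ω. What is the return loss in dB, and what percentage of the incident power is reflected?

Γ = (101 + j44.9)/(251 + j44.9), |Γ| = 0.433
RL = −20·log₁₀(0.433) = 7.26 dB
P_refl/P_inc = |Γ|² = 0.188

RL ≈ 7.26 dB; 18.8% of incident power reflected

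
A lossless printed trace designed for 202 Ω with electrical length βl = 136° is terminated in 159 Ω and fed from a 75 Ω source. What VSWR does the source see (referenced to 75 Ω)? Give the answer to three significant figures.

tan(βl) = -0.966
Z_in = Z_0·(Z_L + jZ_0·tanβl)/(Z_0 + jZ_L·tanβl) = 195 − j47 Ω
Γ_s = (Z_in − Z_s)/(Z_in + Z_s) = (120 − j47)/(270 − j47), |Γ_s| = 0.47
VSWR = (1 + |Γ_s|)/(1 − |Γ_s|)

VSWR ≈ 2.77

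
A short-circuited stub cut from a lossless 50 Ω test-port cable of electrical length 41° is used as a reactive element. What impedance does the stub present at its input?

Z_in ≈ +j43.5 Ω

tan(βl) = 0.869
For a short-circuited stub, Z_in = jZ_0·tan(βl)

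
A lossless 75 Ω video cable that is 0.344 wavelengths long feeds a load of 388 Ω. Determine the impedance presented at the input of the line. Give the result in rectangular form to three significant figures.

Z_in ≈ 20.7 + j47.6 Ω

βl = 2π × 0.344 = 124°
tan(βl) = tan(124°) = -1.49
Z_in = Z_0·(Z_L + jZ_0·tanβl)/(Z_0 + jZ_L·tanβl)
     = 75·(388 − j112)/(75 − j579)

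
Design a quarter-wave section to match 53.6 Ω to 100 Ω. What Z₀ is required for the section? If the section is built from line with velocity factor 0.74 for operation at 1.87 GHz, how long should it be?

Z_qwt ≈ 73.2 Ω; length ≈ 2.97 cm

Z_qwt = √(Z_0·R_L) = √(100 × 53.6) = √5360
λ = 0.74·c/f = 0.119 m, so l = λ/4 = 0.0297 m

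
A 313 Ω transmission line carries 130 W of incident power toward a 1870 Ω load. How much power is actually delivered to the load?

P_delivered ≈ 63.9 W

Γ = (1870 − 313)/(1870 + 313) = 0.713
|Γ|² = 0.509
P_refl = |Γ|²·P_inc = 66.1 W, P_del = (1 − |Γ|²)·P_inc = 63.9 W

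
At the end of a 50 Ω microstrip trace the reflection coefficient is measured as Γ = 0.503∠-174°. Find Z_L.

Z_L = Z_0·(1 + Γ)/(1 − Γ) = 50·(0.5 − j0.0526)/(1.5 + j0.0526)

Z_L ≈ 16.6 − j2.33 Ω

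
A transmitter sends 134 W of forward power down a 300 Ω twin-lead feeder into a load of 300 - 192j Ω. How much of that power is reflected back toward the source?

P_reflected ≈ 12.4 W

|Γ| = |(0 − j192)/(600 − j192)| = 0.305
|Γ|² = 0.0929
P_refl = |Γ|²·P_inc = 12.4 W, P_del = (1 − |Γ|²)·P_inc = 122 W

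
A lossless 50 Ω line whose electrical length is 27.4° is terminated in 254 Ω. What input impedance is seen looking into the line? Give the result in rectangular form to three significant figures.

Z_in ≈ 40.6 − j81 Ω

tan(βl) = tan(27.4°) = 0.518
Z_in = Z_0·(Z_L + jZ_0·tanβl)/(Z_0 + jZ_L·tanβl)
     = 50·(254 + j25.9)/(50 + j132)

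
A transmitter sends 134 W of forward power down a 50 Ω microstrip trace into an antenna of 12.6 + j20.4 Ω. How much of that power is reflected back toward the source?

P_reflected ≈ 56.1 W

|Γ| = |(-37.4 + j20.4)/(62.6 + j20.4)| = 0.647
|Γ|² = 0.419
P_refl = |Γ|²·P_inc = 56.1 W, P_del = (1 − |Γ|²)·P_inc = 77.9 W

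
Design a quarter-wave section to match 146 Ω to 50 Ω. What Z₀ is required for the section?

Z_qwt ≈ 85.4 Ω

Z_qwt = √(Z_0·R_L) = √(50 × 146) = √7300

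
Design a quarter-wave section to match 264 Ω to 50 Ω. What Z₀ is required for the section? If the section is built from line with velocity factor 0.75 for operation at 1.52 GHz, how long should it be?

Z_qwt = √(Z_0·R_L) = √(50 × 264) = √13200
λ = 0.75·c/f = 0.148 m, so l = λ/4 = 0.037 m

Z_qwt ≈ 115 Ω; length ≈ 3.7 cm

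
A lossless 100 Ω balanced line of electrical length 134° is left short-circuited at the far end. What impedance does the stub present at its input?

tan(βl) = -1.04
For a short-circuited stub, Z_in = jZ_0·tan(βl)

Z_in ≈ −j104 Ω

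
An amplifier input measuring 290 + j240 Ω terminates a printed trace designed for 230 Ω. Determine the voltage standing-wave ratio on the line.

Γ = (Z_L − Z_0)/(Z_L + Z_0) = (60 + j240)/(520 + j240)
|Γ| = 247/573 = 0.432
VSWR = (1 + |Γ|)/(1 − |Γ|) = 1.43/0.568

VSWR ≈ 2.52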